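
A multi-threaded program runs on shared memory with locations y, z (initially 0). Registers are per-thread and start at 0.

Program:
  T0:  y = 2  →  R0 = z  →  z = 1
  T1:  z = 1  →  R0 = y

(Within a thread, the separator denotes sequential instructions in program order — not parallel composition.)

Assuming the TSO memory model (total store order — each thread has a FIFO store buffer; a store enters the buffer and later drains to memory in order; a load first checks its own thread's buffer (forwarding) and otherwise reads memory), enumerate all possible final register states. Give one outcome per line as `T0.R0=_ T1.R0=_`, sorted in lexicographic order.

outcome vector order: (T0.R0,T1.R0)
|TSO outcomes| = 4

T0.R0=0 T1.R0=0
T0.R0=0 T1.R0=2
T0.R0=1 T1.R0=0
T0.R0=1 T1.R0=2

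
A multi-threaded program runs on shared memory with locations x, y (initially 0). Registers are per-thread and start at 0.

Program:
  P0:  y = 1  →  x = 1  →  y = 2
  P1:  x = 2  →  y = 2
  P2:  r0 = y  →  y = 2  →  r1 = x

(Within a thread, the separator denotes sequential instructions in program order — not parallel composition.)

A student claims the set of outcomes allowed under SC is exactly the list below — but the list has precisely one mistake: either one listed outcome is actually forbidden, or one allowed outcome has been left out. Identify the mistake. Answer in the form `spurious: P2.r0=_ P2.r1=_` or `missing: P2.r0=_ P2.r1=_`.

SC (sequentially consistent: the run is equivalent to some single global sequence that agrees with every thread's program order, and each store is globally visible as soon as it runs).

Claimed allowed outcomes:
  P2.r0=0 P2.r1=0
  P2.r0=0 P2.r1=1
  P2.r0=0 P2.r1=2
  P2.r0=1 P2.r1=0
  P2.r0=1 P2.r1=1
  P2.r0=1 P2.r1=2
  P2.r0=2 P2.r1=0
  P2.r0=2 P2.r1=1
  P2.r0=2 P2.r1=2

spurious: P2.r0=2 P2.r1=0

outcome vector order: (P2.r0,P2.r1)
SC (8): (0,0); (0,1); (0,2); (1,0); (1,1); (1,2); (2,1); (2,2)
claimed∖SC = {(2,0)}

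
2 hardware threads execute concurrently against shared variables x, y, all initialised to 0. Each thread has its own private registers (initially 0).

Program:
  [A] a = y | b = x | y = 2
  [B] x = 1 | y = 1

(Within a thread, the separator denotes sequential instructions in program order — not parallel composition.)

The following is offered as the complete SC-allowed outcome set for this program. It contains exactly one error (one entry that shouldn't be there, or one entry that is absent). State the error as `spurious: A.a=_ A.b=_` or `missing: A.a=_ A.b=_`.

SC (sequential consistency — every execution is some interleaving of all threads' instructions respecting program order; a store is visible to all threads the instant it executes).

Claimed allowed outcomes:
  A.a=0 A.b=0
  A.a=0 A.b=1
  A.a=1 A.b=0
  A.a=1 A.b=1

outcome vector order: (A.a,A.b)
[SC] allowed = {(0,0); (0,1); (1,1)}
claimed∖SC = {(1,0)}

spurious: A.a=1 A.b=0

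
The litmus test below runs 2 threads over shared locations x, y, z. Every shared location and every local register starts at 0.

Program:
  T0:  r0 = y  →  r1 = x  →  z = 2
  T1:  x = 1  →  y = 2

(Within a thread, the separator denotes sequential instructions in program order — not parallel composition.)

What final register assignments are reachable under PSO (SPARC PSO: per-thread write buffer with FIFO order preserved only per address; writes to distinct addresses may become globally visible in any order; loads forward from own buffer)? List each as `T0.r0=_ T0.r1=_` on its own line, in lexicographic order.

T0.r0=0 T0.r1=0
T0.r0=0 T0.r1=1
T0.r0=2 T0.r1=0
T0.r0=2 T0.r1=1

outcome vector order: (T0.r0,T0.r1)
|PSO outcomes| = 4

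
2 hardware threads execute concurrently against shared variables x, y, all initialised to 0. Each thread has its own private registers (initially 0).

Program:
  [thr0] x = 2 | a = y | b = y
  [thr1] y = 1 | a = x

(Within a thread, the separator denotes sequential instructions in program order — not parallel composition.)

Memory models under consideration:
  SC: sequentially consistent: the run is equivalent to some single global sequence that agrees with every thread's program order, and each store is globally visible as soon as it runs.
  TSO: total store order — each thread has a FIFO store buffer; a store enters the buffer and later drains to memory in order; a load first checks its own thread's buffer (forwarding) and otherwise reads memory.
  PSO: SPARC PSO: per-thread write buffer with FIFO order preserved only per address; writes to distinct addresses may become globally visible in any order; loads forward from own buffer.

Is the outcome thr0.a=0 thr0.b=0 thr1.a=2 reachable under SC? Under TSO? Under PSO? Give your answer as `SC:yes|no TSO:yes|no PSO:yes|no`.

SC:yes TSO:yes PSO:yes

outcome vector order: (thr0.a,thr0.b,thr1.a)
SC: 4 outcomes — {<0 0 2>; <0 1 2>; <1 1 0>; <1 1 2>}
TSO: 6 outcomes — {<0 0 0>; <0 0 2>; <0 1 0>; <0 1 2>; <1 1 0>; <1 1 2>}
PSO: 6 outcomes — {<0 0 0>; <0 0 2>; <0 1 0>; <0 1 2>; <1 1 0>; <1 1 2>}
target <0 0 2> ∈ {SC,TSO,PSO}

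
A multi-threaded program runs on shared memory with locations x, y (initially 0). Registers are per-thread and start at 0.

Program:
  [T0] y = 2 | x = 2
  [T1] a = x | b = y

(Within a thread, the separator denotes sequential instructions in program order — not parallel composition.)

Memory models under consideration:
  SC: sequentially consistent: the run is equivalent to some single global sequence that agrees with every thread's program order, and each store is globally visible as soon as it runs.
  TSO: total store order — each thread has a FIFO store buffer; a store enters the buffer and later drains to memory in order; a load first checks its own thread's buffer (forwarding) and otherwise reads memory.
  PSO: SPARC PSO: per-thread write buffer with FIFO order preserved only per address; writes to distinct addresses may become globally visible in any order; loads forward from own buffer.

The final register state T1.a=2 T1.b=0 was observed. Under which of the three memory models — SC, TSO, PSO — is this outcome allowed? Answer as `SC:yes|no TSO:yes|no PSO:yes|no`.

outcome vector order: (T1.a,T1.b)
[SC] allowed = {(0,0); (0,2); (2,2)}
[TSO] allowed = {(0,0); (0,2); (2,2)}
[PSO] allowed = {(0,0); (0,2); (2,0); (2,2)}
target (2,0) ∈ {PSO}

SC:no TSO:no PSO:yes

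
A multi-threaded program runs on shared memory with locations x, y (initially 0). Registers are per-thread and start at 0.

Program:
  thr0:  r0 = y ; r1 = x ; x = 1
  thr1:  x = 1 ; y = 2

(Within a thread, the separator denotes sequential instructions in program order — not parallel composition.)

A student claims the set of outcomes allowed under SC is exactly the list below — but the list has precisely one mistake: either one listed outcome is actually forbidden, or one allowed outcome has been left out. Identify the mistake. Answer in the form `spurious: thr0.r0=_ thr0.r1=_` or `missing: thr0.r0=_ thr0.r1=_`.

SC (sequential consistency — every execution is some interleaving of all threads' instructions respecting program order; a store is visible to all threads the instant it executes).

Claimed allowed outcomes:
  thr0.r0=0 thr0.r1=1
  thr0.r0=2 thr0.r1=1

outcome vector order: (thr0.r0,thr0.r1)
under SC → 00 01 21
SC∖claimed = {00}

missing: thr0.r0=0 thr0.r1=0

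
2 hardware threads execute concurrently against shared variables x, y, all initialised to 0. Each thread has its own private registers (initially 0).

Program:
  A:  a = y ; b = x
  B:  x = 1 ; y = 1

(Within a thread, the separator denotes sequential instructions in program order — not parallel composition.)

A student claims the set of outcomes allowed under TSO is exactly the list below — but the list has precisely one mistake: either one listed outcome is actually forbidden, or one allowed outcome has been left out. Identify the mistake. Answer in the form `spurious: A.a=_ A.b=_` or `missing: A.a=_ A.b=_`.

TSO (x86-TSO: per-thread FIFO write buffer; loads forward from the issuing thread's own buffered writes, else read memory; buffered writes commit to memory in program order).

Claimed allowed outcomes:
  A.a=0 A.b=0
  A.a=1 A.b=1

outcome vector order: (A.a,A.b)
TSO (3): 00, 01, 11
TSO∖claimed = {01}

missing: A.a=0 A.b=1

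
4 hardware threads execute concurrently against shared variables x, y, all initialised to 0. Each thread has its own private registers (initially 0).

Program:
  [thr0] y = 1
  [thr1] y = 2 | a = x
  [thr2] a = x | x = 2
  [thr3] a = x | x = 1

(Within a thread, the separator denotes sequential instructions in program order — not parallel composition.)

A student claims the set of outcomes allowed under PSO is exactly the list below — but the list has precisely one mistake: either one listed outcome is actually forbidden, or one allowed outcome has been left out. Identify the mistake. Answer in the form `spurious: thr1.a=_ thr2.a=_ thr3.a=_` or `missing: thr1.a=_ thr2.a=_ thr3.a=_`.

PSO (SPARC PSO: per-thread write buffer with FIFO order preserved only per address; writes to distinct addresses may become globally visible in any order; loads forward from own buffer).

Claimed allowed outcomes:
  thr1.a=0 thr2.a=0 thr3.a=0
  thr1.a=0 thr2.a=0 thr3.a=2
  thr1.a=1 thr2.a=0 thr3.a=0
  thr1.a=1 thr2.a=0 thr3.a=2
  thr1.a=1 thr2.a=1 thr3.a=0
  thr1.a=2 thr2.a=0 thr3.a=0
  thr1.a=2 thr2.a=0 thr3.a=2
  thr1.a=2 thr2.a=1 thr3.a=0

outcome vector order: (thr1.a,thr2.a,thr3.a)
PSO: 9 outcomes — {(0,0,0), (0,0,2), (0,1,0), (1,0,0), (1,0,2), (1,1,0), (2,0,0), (2,0,2), (2,1,0)}
PSO∖claimed = {(0,1,0)}

missing: thr1.a=0 thr2.a=1 thr3.a=0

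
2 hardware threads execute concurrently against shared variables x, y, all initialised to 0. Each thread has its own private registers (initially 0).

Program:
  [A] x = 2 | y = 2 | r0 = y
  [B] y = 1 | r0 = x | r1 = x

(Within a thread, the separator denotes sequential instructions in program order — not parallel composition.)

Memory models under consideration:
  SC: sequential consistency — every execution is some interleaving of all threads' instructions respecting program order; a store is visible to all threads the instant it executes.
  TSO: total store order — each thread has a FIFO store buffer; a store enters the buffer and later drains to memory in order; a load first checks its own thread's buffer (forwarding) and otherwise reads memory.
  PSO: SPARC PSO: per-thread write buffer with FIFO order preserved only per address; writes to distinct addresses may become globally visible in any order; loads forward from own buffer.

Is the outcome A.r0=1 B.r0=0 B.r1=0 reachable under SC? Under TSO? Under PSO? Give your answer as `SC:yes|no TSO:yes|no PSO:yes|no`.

SC:no TSO:yes PSO:yes

outcome vector order: (A.r0,B.r0,B.r1)
under SC → 1/2/2, 2/0/0, 2/0/2, 2/2/2
under TSO → 1/0/0, 1/0/2, 1/2/2, 2/0/0, 2/0/2, 2/2/2
under PSO → 1/0/0, 1/0/2, 1/2/2, 2/0/0, 2/0/2, 2/2/2
target 1/0/0 ∈ {TSO,PSO}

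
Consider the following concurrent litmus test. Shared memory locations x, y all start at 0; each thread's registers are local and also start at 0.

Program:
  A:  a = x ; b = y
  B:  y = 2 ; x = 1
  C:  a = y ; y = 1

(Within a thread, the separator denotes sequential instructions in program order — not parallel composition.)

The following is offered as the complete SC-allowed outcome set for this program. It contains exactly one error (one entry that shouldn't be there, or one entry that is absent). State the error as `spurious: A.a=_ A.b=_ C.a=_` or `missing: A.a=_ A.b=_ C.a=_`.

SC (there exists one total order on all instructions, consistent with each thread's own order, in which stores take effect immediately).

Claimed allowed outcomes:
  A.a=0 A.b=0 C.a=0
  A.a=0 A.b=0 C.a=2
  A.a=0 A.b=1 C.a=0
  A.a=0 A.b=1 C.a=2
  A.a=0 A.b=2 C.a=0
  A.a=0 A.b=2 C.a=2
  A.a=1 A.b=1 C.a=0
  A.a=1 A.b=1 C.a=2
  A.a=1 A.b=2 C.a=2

missing: A.a=1 A.b=2 C.a=0

outcome vector order: (A.a,A.b,C.a)
under SC → 000 002 010 012 020 022 110 112 120 122
SC∖claimed = {120}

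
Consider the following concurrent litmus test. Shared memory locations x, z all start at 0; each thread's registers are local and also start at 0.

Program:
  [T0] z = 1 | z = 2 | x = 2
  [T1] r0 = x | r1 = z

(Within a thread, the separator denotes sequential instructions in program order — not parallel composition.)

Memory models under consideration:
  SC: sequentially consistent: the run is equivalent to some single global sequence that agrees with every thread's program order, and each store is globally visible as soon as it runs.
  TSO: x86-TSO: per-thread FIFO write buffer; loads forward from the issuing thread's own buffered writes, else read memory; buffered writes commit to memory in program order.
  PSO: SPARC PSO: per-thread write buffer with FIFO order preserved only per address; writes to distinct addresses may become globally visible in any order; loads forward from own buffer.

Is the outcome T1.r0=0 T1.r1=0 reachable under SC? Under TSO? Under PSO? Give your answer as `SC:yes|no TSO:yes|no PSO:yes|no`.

outcome vector order: (T1.r0,T1.r1)
SC: 4 outcomes — {00, 01, 02, 22}
TSO: 4 outcomes — {00, 01, 02, 22}
PSO: 6 outcomes — {00, 01, 02, 20, 21, 22}
target 00 ∈ {SC,TSO,PSO}

SC:yes TSO:yes PSO:yes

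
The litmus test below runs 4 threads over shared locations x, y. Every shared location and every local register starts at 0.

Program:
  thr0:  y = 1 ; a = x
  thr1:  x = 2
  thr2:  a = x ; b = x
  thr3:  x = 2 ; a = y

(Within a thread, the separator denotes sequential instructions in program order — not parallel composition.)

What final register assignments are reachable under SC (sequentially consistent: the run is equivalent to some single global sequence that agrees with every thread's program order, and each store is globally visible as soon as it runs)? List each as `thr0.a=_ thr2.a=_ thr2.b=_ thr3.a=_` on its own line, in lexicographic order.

outcome vector order: (thr0.a,thr2.a,thr2.b,thr3.a)
|SC outcomes| = 9

thr0.a=0 thr2.a=0 thr2.b=0 thr3.a=1
thr0.a=0 thr2.a=0 thr2.b=2 thr3.a=1
thr0.a=0 thr2.a=2 thr2.b=2 thr3.a=1
thr0.a=2 thr2.a=0 thr2.b=0 thr3.a=0
thr0.a=2 thr2.a=0 thr2.b=0 thr3.a=1
thr0.a=2 thr2.a=0 thr2.b=2 thr3.a=0
thr0.a=2 thr2.a=0 thr2.b=2 thr3.a=1
thr0.a=2 thr2.a=2 thr2.b=2 thr3.a=0
thr0.a=2 thr2.a=2 thr2.b=2 thr3.a=1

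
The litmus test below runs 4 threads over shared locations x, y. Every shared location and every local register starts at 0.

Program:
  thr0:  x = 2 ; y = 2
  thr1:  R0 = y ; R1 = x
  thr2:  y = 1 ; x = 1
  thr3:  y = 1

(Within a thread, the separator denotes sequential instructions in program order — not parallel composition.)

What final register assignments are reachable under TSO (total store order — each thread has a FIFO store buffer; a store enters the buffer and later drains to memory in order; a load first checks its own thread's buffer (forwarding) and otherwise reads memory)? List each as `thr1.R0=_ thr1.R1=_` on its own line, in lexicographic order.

outcome vector order: (thr1.R0,thr1.R1)
|TSO outcomes| = 8

thr1.R0=0 thr1.R1=0
thr1.R0=0 thr1.R1=1
thr1.R0=0 thr1.R1=2
thr1.R0=1 thr1.R1=0
thr1.R0=1 thr1.R1=1
thr1.R0=1 thr1.R1=2
thr1.R0=2 thr1.R1=1
thr1.R0=2 thr1.R1=2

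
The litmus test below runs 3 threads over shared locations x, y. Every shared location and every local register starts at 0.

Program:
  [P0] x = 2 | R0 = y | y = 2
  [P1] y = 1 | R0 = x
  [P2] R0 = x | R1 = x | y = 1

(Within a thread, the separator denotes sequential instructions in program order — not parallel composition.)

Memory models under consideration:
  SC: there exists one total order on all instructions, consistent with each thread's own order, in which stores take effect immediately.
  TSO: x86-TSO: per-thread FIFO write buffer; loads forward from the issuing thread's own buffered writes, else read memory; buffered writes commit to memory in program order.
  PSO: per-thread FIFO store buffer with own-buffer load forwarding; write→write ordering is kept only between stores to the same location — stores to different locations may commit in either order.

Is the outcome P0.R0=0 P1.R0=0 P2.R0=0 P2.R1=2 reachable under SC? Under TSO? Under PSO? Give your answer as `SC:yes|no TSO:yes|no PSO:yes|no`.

SC:no TSO:yes PSO:yes

outcome vector order: (P0.R0,P1.R0,P2.R0,P2.R1)
SC: 9 outcomes — {<0 2 0 0>; <0 2 0 2>; <0 2 2 2>; <1 0 0 0>; <1 0 0 2>; <1 0 2 2>; <1 2 0 0>; <1 2 0 2>; <1 2 2 2>}
TSO: 12 outcomes — {<0 0 0 0>; <0 0 0 2>; <0 0 2 2>; <0 2 0 0>; <0 2 0 2>; <0 2 2 2>; <1 0 0 0>; <1 0 0 2>; <1 0 2 2>; <1 2 0 0>; <1 2 0 2>; <1 2 2 2>}
PSO: 12 outcomes — {<0 0 0 0>; <0 0 0 2>; <0 0 2 2>; <0 2 0 0>; <0 2 0 2>; <0 2 2 2>; <1 0 0 0>; <1 0 0 2>; <1 0 2 2>; <1 2 0 0>; <1 2 0 2>; <1 2 2 2>}
target <0 0 0 2> ∈ {TSO,PSO}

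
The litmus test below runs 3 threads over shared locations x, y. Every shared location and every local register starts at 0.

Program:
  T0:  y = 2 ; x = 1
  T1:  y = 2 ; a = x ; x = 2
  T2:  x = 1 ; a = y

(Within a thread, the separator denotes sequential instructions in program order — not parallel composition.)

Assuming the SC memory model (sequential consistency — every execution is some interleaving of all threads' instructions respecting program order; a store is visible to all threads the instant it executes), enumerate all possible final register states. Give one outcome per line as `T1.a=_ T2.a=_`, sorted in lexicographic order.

T1.a=0 T2.a=2
T1.a=1 T2.a=0
T1.a=1 T2.a=2

outcome vector order: (T1.a,T2.a)
|SC outcomes| = 3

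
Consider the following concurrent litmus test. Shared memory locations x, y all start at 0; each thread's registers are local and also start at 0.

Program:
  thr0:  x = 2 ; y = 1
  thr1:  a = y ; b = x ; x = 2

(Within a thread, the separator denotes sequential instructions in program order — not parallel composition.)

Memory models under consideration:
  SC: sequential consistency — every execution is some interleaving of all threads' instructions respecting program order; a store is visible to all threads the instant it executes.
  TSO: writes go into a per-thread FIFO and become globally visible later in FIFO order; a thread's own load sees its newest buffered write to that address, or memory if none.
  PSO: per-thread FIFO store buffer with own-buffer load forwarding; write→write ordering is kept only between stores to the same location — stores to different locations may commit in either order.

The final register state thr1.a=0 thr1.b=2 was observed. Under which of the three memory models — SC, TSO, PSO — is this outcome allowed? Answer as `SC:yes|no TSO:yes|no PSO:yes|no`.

SC:yes TSO:yes PSO:yes

outcome vector order: (thr1.a,thr1.b)
SC (3): (0,0); (0,2); (1,2)
TSO (3): (0,0); (0,2); (1,2)
PSO (4): (0,0); (0,2); (1,0); (1,2)
target (0,2) ∈ {SC,TSO,PSO}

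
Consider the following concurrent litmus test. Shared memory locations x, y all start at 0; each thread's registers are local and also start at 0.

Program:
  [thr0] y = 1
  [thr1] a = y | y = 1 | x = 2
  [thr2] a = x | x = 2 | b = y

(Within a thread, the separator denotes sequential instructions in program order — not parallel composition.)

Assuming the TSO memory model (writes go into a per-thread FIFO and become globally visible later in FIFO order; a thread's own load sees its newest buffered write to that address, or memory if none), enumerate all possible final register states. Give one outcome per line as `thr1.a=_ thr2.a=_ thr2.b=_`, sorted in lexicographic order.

outcome vector order: (thr1.a,thr2.a,thr2.b)
|TSO outcomes| = 6

thr1.a=0 thr2.a=0 thr2.b=0
thr1.a=0 thr2.a=0 thr2.b=1
thr1.a=0 thr2.a=2 thr2.b=1
thr1.a=1 thr2.a=0 thr2.b=0
thr1.a=1 thr2.a=0 thr2.b=1
thr1.a=1 thr2.a=2 thr2.b=1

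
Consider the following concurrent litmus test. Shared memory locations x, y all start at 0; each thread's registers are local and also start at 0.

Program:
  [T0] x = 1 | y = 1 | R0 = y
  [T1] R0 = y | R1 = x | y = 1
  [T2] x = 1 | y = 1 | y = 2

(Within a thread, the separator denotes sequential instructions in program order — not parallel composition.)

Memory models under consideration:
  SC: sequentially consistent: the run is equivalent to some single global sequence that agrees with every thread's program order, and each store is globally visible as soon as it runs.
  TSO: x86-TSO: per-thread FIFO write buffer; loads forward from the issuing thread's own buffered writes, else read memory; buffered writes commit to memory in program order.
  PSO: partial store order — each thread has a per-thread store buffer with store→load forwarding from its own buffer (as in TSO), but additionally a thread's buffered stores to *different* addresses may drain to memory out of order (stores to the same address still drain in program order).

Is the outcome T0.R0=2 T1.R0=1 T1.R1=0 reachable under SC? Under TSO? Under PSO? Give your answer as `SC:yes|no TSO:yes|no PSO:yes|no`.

SC:no TSO:no PSO:yes

outcome vector order: (T0.R0,T1.R0,T1.R1)
SC (8): (1,0,0), (1,0,1), (1,1,1), (1,2,1), (2,0,0), (2,0,1), (2,1,1), (2,2,1)
TSO (8): (1,0,0), (1,0,1), (1,1,1), (1,2,1), (2,0,0), (2,0,1), (2,1,1), (2,2,1)
PSO (12): (1,0,0), (1,0,1), (1,1,0), (1,1,1), (1,2,0), (1,2,1), (2,0,0), (2,0,1), (2,1,0), (2,1,1), (2,2,0), (2,2,1)
target (2,1,0) ∈ {PSO}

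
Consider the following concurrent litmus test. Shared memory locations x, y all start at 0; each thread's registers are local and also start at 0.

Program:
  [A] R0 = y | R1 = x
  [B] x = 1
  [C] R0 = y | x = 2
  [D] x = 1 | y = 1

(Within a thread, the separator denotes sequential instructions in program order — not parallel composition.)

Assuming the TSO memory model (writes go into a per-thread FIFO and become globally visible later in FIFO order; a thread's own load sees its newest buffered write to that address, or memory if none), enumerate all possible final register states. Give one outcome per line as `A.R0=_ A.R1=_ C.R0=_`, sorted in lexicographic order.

A.R0=0 A.R1=0 C.R0=0
A.R0=0 A.R1=0 C.R0=1
A.R0=0 A.R1=1 C.R0=0
A.R0=0 A.R1=1 C.R0=1
A.R0=0 A.R1=2 C.R0=0
A.R0=0 A.R1=2 C.R0=1
A.R0=1 A.R1=1 C.R0=0
A.R0=1 A.R1=1 C.R0=1
A.R0=1 A.R1=2 C.R0=0
A.R0=1 A.R1=2 C.R0=1

outcome vector order: (A.R0,A.R1,C.R0)
|TSO outcomes| = 10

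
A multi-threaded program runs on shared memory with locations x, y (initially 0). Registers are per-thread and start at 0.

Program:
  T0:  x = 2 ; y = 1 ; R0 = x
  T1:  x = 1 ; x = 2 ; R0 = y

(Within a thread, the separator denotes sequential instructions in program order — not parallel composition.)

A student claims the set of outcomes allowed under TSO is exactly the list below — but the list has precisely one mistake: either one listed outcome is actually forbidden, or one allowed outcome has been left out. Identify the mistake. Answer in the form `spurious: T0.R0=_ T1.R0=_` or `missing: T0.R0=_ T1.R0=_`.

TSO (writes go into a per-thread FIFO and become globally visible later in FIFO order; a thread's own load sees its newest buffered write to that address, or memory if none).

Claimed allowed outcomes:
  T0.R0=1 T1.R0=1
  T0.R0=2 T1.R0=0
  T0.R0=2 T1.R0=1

outcome vector order: (T0.R0,T1.R0)
TSO: 4 outcomes — {10; 11; 20; 21}
TSO∖claimed = {10}

missing: T0.R0=1 T1.R0=0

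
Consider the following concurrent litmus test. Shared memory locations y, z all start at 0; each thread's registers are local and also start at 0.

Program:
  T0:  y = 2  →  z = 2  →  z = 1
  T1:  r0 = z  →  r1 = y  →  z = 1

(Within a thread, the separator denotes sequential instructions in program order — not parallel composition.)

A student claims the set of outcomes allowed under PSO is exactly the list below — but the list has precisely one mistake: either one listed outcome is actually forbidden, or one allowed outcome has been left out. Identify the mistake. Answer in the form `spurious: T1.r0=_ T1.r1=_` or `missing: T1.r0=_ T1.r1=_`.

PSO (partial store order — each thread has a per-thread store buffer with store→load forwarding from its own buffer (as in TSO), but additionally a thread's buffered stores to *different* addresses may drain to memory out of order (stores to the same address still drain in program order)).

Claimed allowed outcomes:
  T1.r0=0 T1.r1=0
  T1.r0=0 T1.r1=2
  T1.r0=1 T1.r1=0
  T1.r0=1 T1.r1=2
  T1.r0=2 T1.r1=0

missing: T1.r0=2 T1.r1=2

outcome vector order: (T1.r0,T1.r1)
under PSO → 0/0 0/2 1/0 1/2 2/0 2/2
PSO∖claimed = {2/2}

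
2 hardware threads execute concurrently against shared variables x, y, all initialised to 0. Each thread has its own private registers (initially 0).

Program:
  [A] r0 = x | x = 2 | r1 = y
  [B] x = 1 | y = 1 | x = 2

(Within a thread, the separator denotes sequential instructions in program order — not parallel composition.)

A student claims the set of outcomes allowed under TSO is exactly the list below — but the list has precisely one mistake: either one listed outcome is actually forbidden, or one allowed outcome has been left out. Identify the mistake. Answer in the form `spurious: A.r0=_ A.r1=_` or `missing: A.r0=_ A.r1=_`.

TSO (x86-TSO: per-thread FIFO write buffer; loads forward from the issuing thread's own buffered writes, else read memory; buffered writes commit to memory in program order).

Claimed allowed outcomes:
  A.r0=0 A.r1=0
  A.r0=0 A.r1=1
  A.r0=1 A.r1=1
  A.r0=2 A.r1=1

missing: A.r0=1 A.r1=0

outcome vector order: (A.r0,A.r1)
[TSO] allowed = {<0 0> <0 1> <1 0> <1 1> <2 1>}
TSO∖claimed = {<1 0>}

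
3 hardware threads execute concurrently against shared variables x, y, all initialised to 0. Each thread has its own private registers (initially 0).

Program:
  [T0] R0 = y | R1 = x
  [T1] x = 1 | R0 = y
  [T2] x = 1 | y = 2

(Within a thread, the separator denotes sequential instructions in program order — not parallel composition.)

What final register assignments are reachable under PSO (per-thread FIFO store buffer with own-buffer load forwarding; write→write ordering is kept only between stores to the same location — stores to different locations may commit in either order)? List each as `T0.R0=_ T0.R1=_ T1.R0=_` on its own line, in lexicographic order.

outcome vector order: (T0.R0,T0.R1,T1.R0)
|PSO outcomes| = 8

T0.R0=0 T0.R1=0 T1.R0=0
T0.R0=0 T0.R1=0 T1.R0=2
T0.R0=0 T0.R1=1 T1.R0=0
T0.R0=0 T0.R1=1 T1.R0=2
T0.R0=2 T0.R1=0 T1.R0=0
T0.R0=2 T0.R1=0 T1.R0=2
T0.R0=2 T0.R1=1 T1.R0=0
T0.R0=2 T0.R1=1 T1.R0=2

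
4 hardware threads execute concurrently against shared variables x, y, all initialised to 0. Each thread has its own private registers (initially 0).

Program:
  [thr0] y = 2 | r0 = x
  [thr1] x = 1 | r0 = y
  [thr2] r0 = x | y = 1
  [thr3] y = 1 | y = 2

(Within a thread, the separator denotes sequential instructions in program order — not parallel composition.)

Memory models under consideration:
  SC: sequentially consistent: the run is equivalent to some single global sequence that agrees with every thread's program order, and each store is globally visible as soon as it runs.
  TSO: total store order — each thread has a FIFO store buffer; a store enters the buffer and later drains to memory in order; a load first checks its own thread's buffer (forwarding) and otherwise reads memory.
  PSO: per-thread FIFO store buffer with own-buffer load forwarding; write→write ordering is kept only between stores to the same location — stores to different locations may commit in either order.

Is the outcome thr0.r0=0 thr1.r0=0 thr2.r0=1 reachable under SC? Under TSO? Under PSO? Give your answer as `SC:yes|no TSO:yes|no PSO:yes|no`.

outcome vector order: (thr0.r0,thr1.r0,thr2.r0)
SC (10): 0/1/0 0/1/1 0/2/0 0/2/1 1/0/0 1/0/1 1/1/0 1/1/1 1/2/0 1/2/1
TSO (12): 0/0/0 0/0/1 0/1/0 0/1/1 0/2/0 0/2/1 1/0/0 1/0/1 1/1/0 1/1/1 1/2/0 1/2/1
PSO (12): 0/0/0 0/0/1 0/1/0 0/1/1 0/2/0 0/2/1 1/0/0 1/0/1 1/1/0 1/1/1 1/2/0 1/2/1
target 0/0/1 ∈ {TSO,PSO}

SC:no TSO:yes PSO:yes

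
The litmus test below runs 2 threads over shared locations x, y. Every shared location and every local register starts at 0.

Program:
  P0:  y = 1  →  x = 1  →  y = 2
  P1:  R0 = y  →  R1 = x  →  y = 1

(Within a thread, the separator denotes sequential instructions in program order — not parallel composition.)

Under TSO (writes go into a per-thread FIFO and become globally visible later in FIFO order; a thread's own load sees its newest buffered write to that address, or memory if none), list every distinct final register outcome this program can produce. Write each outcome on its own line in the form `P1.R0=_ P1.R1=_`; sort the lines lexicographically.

P1.R0=0 P1.R1=0
P1.R0=0 P1.R1=1
P1.R0=1 P1.R1=0
P1.R0=1 P1.R1=1
P1.R0=2 P1.R1=1

outcome vector order: (P1.R0,P1.R1)
|TSO outcomes| = 5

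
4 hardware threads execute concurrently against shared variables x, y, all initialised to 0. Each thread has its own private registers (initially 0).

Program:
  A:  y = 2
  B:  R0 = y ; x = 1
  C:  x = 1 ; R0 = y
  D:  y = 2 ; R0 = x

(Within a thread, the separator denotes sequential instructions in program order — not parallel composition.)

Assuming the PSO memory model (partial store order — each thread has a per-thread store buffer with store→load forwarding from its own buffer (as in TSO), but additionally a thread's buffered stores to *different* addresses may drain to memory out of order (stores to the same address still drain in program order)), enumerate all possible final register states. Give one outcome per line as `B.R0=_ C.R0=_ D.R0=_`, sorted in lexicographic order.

B.R0=0 C.R0=0 D.R0=0
B.R0=0 C.R0=0 D.R0=1
B.R0=0 C.R0=2 D.R0=0
B.R0=0 C.R0=2 D.R0=1
B.R0=2 C.R0=0 D.R0=0
B.R0=2 C.R0=0 D.R0=1
B.R0=2 C.R0=2 D.R0=0
B.R0=2 C.R0=2 D.R0=1

outcome vector order: (B.R0,C.R0,D.R0)
|PSO outcomes| = 8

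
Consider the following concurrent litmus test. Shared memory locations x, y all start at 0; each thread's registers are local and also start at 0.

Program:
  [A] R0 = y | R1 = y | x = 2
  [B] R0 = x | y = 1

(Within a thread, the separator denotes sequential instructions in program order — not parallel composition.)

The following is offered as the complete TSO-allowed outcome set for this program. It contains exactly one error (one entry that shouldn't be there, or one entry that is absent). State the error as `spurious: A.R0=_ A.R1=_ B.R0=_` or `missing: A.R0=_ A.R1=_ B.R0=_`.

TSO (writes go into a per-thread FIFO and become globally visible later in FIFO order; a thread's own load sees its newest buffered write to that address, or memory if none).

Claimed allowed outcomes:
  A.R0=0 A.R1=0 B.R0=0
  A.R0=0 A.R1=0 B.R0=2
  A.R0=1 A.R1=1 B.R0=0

outcome vector order: (A.R0,A.R1,B.R0)
[TSO] allowed = {000 002 010 110}
TSO∖claimed = {010}

missing: A.R0=0 A.R1=1 B.R0=0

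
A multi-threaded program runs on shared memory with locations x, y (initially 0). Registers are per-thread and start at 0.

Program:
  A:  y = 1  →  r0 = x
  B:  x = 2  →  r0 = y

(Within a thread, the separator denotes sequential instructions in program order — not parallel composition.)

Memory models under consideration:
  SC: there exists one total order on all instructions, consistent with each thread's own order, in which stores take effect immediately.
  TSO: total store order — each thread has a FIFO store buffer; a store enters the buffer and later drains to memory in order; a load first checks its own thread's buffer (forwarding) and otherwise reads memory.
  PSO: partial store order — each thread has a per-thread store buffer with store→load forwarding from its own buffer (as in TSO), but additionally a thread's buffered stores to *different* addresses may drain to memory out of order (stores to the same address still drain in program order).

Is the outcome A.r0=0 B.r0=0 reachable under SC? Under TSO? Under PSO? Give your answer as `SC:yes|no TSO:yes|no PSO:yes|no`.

SC:no TSO:yes PSO:yes

outcome vector order: (A.r0,B.r0)
[SC] allowed = {01, 20, 21}
[TSO] allowed = {00, 01, 20, 21}
[PSO] allowed = {00, 01, 20, 21}
target 00 ∈ {TSO,PSO}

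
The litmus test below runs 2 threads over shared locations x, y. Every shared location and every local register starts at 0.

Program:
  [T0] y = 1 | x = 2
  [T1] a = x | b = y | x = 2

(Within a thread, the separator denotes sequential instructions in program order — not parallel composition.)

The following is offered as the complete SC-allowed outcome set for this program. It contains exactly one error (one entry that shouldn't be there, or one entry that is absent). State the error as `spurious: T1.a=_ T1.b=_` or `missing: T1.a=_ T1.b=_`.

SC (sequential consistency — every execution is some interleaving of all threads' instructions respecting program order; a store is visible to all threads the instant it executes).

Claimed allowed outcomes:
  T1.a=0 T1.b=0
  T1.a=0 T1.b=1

outcome vector order: (T1.a,T1.b)
under SC → <0 0>; <0 1>; <2 1>
SC∖claimed = {<2 1>}

missing: T1.a=2 T1.b=1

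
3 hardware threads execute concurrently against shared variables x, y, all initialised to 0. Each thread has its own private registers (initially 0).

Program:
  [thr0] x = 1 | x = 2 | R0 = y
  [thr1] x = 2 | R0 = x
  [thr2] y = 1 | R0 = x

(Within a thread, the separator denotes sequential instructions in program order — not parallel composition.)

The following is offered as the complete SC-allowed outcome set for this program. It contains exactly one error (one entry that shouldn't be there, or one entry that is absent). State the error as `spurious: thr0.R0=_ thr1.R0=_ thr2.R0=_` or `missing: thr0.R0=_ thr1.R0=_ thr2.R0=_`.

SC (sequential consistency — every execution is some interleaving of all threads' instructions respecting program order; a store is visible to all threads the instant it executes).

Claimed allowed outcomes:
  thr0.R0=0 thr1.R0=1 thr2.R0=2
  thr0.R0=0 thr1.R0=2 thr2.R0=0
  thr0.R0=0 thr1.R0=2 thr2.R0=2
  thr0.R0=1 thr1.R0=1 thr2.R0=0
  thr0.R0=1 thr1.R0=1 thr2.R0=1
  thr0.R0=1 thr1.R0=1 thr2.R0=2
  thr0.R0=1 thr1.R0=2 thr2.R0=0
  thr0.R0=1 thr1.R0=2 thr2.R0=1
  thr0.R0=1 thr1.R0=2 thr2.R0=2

spurious: thr0.R0=0 thr1.R0=2 thr2.R0=0

outcome vector order: (thr0.R0,thr1.R0,thr2.R0)
SC: 8 outcomes — {<0 1 2> <0 2 2> <1 1 0> <1 1 1> <1 1 2> <1 2 0> <1 2 1> <1 2 2>}
claimed∖SC = {<0 2 0>}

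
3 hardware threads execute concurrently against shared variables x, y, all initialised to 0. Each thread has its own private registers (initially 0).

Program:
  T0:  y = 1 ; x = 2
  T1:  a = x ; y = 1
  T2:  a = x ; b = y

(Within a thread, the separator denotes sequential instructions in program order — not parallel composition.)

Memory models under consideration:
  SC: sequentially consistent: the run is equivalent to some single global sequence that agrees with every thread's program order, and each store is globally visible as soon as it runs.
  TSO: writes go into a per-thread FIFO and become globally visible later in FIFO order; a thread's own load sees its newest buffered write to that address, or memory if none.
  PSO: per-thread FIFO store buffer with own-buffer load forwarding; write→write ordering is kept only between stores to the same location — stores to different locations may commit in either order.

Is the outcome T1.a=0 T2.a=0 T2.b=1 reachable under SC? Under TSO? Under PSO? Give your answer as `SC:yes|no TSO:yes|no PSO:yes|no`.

SC:yes TSO:yes PSO:yes

outcome vector order: (T1.a,T2.a,T2.b)
[SC] allowed = {0/0/0, 0/0/1, 0/2/1, 2/0/0, 2/0/1, 2/2/1}
[TSO] allowed = {0/0/0, 0/0/1, 0/2/1, 2/0/0, 2/0/1, 2/2/1}
[PSO] allowed = {0/0/0, 0/0/1, 0/2/0, 0/2/1, 2/0/0, 2/0/1, 2/2/0, 2/2/1}
target 0/0/1 ∈ {SC,TSO,PSO}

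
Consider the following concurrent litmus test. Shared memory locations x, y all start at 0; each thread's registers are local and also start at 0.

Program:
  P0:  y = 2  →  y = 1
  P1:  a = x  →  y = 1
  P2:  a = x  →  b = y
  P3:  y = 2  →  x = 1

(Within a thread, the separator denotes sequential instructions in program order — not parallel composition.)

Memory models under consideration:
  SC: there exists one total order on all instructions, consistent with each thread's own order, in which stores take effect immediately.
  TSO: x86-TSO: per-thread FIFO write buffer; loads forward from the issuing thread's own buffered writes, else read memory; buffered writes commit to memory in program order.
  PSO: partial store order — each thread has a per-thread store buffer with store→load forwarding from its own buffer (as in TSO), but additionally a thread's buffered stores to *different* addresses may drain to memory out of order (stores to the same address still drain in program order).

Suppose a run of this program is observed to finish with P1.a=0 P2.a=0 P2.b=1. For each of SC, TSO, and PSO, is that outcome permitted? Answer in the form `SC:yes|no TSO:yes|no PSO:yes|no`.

SC:yes TSO:yes PSO:yes

outcome vector order: (P1.a,P2.a,P2.b)
under SC → 000; 001; 002; 011; 012; 100; 101; 102; 111; 112
under TSO → 000; 001; 002; 011; 012; 100; 101; 102; 111; 112
under PSO → 000; 001; 002; 010; 011; 012; 100; 101; 102; 110; 111; 112
target 001 ∈ {SC,TSO,PSO}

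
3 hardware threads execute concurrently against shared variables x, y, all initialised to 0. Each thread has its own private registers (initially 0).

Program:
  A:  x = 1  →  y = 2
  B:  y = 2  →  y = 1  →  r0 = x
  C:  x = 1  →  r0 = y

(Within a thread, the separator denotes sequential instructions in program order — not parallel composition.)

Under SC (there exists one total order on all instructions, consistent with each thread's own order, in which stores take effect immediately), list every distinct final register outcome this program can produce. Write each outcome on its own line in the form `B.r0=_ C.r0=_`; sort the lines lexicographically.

outcome vector order: (B.r0,C.r0)
|SC outcomes| = 5

B.r0=0 C.r0=1
B.r0=0 C.r0=2
B.r0=1 C.r0=0
B.r0=1 C.r0=1
B.r0=1 C.r0=2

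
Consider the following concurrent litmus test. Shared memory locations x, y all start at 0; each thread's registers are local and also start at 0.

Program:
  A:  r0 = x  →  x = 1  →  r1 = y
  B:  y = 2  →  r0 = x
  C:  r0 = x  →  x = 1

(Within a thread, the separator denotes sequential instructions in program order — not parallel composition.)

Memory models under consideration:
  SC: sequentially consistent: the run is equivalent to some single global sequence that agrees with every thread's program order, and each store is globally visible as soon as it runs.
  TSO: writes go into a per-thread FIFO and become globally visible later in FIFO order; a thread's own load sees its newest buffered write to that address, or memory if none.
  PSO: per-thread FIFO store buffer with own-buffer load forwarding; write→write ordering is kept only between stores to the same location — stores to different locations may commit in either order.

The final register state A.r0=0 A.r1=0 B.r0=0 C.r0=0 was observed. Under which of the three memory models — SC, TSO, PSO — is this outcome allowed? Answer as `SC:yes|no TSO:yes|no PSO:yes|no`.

outcome vector order: (A.r0,A.r1,B.r0,C.r0)
under SC → <0 0 1 0>, <0 0 1 1>, <0 2 0 0>, <0 2 0 1>, <0 2 1 0>, <0 2 1 1>, <1 0 1 0>, <1 2 0 0>, <1 2 1 0>
under TSO → <0 0 0 0>, <0 0 0 1>, <0 0 1 0>, <0 0 1 1>, <0 2 0 0>, <0 2 0 1>, <0 2 1 0>, <0 2 1 1>, <1 0 0 0>, <1 0 1 0>, <1 2 0 0>, <1 2 1 0>
under PSO → <0 0 0 0>, <0 0 0 1>, <0 0 1 0>, <0 0 1 1>, <0 2 0 0>, <0 2 0 1>, <0 2 1 0>, <0 2 1 1>, <1 0 0 0>, <1 0 1 0>, <1 2 0 0>, <1 2 1 0>
target <0 0 0 0> ∈ {TSO,PSO}

SC:no TSO:yes PSO:yes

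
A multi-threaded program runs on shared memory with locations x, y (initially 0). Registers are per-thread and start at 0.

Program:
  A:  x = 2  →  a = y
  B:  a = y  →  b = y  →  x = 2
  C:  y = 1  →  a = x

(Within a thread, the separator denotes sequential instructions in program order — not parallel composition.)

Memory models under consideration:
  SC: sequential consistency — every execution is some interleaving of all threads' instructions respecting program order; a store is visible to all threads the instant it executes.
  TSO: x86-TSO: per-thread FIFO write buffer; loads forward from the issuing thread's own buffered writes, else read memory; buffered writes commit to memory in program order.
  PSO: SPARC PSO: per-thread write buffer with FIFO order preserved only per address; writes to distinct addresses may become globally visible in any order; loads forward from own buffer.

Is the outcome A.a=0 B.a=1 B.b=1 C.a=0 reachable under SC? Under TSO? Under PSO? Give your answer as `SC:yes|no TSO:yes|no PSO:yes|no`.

SC:no TSO:yes PSO:yes

outcome vector order: (A.a,B.a,B.b,C.a)
SC (9): <0 0 0 2>, <0 0 1 2>, <0 1 1 2>, <1 0 0 0>, <1 0 0 2>, <1 0 1 0>, <1 0 1 2>, <1 1 1 0>, <1 1 1 2>
TSO (12): <0 0 0 0>, <0 0 0 2>, <0 0 1 0>, <0 0 1 2>, <0 1 1 0>, <0 1 1 2>, <1 0 0 0>, <1 0 0 2>, <1 0 1 0>, <1 0 1 2>, <1 1 1 0>, <1 1 1 2>
PSO (12): <0 0 0 0>, <0 0 0 2>, <0 0 1 0>, <0 0 1 2>, <0 1 1 0>, <0 1 1 2>, <1 0 0 0>, <1 0 0 2>, <1 0 1 0>, <1 0 1 2>, <1 1 1 0>, <1 1 1 2>
target <0 1 1 0> ∈ {TSO,PSO}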